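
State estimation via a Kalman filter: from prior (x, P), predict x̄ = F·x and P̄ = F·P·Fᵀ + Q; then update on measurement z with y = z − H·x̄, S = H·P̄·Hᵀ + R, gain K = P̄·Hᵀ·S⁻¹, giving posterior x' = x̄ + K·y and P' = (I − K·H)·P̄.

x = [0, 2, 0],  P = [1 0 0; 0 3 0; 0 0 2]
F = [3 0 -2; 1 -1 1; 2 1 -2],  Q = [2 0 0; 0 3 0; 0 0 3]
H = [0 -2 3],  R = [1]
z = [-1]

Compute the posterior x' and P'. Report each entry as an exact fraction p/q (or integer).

x' = [-484/259, -155/259, -186/259]
P' = [2985/259 1193/259 810/259; 1193/259 1242/259 817/259; 810/259 817/259 566/259]

x̄ = F·x = [0, -2, 2]
P̄ = F·P·Fᵀ + Q = [19 -1 14; -1 9 -5; 14 -5 18]
y = z − H·x̄ = [-11]
S = H·P̄·Hᵀ + R = [259]
K = P̄·Hᵀ·S⁻¹ = [44/259; -33/259; 64/259]
x' = x̄ + K·y = [-484/259, -155/259, -186/259]
P' = (I − K·H)·P̄ = [2985/259 1193/259 810/259; 1193/259 1242/259 817/259; 810/259 817/259 566/259]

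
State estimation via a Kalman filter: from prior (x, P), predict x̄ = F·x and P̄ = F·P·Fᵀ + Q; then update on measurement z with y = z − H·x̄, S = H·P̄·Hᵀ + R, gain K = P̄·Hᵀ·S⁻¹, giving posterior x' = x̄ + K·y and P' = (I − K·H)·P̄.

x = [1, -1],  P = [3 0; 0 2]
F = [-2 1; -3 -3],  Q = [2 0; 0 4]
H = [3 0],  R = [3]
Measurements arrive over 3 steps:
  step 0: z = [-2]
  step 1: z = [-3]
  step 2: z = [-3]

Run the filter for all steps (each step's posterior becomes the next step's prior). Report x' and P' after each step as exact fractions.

step 0: x̄ = F·x = [-3, 0]
step 0: P̄ = F·P·Fᵀ + Q = [16 12; 12 49]
step 0: y = z − H·x̄ = [7]
step 0: S = H·P̄·Hᵀ + R = [147]
step 0: K = P̄·Hᵀ·S⁻¹ = [16/49; 12/49]
step 0: x' = x̄ + K·y = [-5/7, 12/7]
step 0: P' = (I − K·H)·P̄ = [16/49 12/49; 12/49 1969/49]
step 1: x̄ = F·x = [22/7, -3]
step 1: P̄ = F·P·Fᵀ + Q = [2083/49 -825/7; -825/7 373]
step 1: y = z − H·x̄ = [-87/7]
step 1: S = H·P̄·Hᵀ + R = [18894/49]
step 1: K = P̄·Hᵀ·S⁻¹ = [2083/6298; -5775/6298]
step 1: x' = x̄ + K·y = [-6095/6298, 52881/6298]
step 1: P' = (I − K·H)·P̄ = [2083/6298 -5775/6298; -5775/6298 307279/6298]
step 2: x̄ = F·x = [65071/6298, -70179/3149]
step 2: P̄ = F·P·Fᵀ + Q = [351307/6298 -463332/3149; -463332/3149 1352750/3149]
step 2: y = z − H·x̄ = [-214107/6298]
step 2: S = H·P̄·Hᵀ + R = [3180657/6298]
step 2: K = P̄·Hᵀ·S⁻¹ = [351307/1060219; -926664/1060219]
step 2: x' = x̄ + K·y = [-988850/1060219, 7874727/1060219]
step 2: P' = (I − K·H)·P̄ = [351307/1060219 -926664/1060219; -926664/1060219 46412194/1060219]

step 0: x' = [-5/7, 12/7], P' = [16/49 12/49; 12/49 1969/49]
step 1: x' = [-6095/6298, 52881/6298], P' = [2083/6298 -5775/6298; -5775/6298 307279/6298]
step 2: x' = [-988850/1060219, 7874727/1060219], P' = [351307/1060219 -926664/1060219; -926664/1060219 46412194/1060219]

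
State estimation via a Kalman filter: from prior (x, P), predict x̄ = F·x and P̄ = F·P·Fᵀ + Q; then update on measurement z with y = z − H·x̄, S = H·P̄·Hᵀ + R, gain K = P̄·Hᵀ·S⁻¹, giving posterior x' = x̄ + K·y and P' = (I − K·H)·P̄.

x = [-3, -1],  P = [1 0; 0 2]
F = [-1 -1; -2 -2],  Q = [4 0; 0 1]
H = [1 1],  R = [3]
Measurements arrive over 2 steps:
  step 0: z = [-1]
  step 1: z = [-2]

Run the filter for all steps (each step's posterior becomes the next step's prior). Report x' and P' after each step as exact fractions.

step 0: x' = [-29/35, 33/35], P' = [76/35 -37/35; -37/35 94/35]
step 1: x' = [-105/143, -49/44], P' = [310/143 -23/22; -23/22 233/88]

step 0: x̄ = F·x = [4, 8]
step 0: P̄ = F·P·Fᵀ + Q = [7 6; 6 13]
step 0: y = z − H·x̄ = [-13]
step 0: S = H·P̄·Hᵀ + R = [35]
step 0: K = P̄·Hᵀ·S⁻¹ = [13/35; 19/35]
step 0: x' = x̄ + K·y = [-29/35, 33/35]
step 0: P' = (I − K·H)·P̄ = [76/35 -37/35; -37/35 94/35]
step 1: x̄ = F·x = [-4/35, -8/35]
step 1: P̄ = F·P·Fᵀ + Q = [236/35 192/35; 192/35 419/35]
step 1: y = z − H·x̄ = [-58/35]
step 1: S = H·P̄·Hᵀ + R = [1144/35]
step 1: K = P̄·Hᵀ·S⁻¹ = [107/286; 47/88]
step 1: x' = x̄ + K·y = [-105/143, -49/44]
step 1: P' = (I − K·H)·P̄ = [310/143 -23/22; -23/22 233/88]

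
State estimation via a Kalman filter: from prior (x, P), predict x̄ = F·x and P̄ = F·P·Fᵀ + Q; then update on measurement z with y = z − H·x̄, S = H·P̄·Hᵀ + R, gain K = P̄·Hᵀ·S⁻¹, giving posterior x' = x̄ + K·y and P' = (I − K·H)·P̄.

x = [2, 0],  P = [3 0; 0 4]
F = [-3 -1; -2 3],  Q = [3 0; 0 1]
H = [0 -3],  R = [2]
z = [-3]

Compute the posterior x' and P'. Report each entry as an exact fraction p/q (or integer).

x' = [-2388/443, 433/443]
P' = [14738/443 12/443; 12/443 98/443]

x̄ = F·x = [-6, -4]
P̄ = F·P·Fᵀ + Q = [34 6; 6 49]
y = z − H·x̄ = [-15]
S = H·P̄·Hᵀ + R = [443]
K = P̄·Hᵀ·S⁻¹ = [-18/443; -147/443]
x' = x̄ + K·y = [-2388/443, 433/443]
P' = (I − K·H)·P̄ = [14738/443 12/443; 12/443 98/443]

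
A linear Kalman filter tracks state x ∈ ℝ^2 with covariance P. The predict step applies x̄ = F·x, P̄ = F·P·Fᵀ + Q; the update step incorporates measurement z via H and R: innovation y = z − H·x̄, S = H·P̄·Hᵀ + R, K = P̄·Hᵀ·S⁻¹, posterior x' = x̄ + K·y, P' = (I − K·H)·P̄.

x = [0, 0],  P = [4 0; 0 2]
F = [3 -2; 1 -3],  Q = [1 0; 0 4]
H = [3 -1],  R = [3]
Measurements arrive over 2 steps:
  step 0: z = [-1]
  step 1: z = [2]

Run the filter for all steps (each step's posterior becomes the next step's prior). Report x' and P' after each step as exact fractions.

step 0: x̄ = F·x = [0, 0]
step 0: P̄ = F·P·Fᵀ + Q = [45 24; 24 26]
step 0: y = z − H·x̄ = [-1]
step 0: S = H·P̄·Hᵀ + R = [290]
step 0: K = P̄·Hᵀ·S⁻¹ = [111/290; 23/145]
step 0: x' = x̄ + K·y = [-111/290, -23/145]
step 0: P' = (I − K·H)·P̄ = [729/290 927/145; 927/145 2712/145]
step 1: x̄ = F·x = [-241/290, 27/290]
step 1: P̄ = F·P·Fᵀ + Q = [6299/290 14337/290; 14337/290 39581/290]
step 1: y = z − H·x̄ = [133/29]
step 1: S = H·P̄·Hᵀ + R = [1112/29]
step 1: K = P̄·Hᵀ·S⁻¹ = [57/139; 343/1112]
step 1: x' = x̄ + K·y = [1459/1390, 8383/5560]
step 1: P' = (I − K·H)·P̄ = [21229/1390 61977/1390; 61977/1390 738579/5560]

step 0: x' = [-111/290, -23/145], P' = [729/290 927/145; 927/145 2712/145]
step 1: x' = [1459/1390, 8383/5560], P' = [21229/1390 61977/1390; 61977/1390 738579/5560]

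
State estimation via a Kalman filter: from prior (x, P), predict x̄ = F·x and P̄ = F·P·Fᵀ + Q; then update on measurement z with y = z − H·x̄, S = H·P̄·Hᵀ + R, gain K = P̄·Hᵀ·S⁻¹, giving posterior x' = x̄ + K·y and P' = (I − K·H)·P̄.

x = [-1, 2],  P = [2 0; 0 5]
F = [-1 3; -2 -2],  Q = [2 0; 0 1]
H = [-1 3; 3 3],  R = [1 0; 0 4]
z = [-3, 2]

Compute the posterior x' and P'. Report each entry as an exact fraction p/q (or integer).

x' = [142837/109382, -62381/109382]
P' = [33721/109382 2131/109382; 2131/109382 9801/109382]

x̄ = F·x = [7, -2]
P̄ = F·P·Fᵀ + Q = [49 -26; -26 29]
y = z − H·x̄ = [10, -13]
S = H·P̄·Hᵀ + R = [467 -42; -42 238]
K = P̄·Hᵀ·S⁻¹ = [-1952/7813 26889/109382; 1948/7813 8949/109382]
x' = x̄ + K·y = [142837/109382, -62381/109382]
P' = (I − K·H)·P̄ = [33721/109382 2131/109382; 2131/109382 9801/109382]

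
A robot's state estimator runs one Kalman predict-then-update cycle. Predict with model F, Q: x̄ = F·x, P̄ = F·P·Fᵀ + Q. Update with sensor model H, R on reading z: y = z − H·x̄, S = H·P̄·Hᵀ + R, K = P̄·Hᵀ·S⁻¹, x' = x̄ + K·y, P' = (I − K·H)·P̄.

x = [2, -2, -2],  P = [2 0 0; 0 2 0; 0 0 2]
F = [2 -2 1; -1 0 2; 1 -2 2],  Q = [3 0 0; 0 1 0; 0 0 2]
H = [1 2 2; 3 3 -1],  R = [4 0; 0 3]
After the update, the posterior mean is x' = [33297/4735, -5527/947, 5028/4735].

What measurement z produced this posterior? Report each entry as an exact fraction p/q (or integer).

x̄ = F·x = [6, -6, 2]
P̄ = F·P·Fᵀ + Q = [21 0 16; 0 11 6; 16 6 20]
S = H·P̄·Hᵀ + R = [261 193; 193 179]
K = P̄·Hᵀ·S⁻¹ = [208/4735 1019/4735; 175/1894 97/1894; 1647/4735 -559/4735]
x' − x̄ = [4887/4735, 155/947, -4442/4735] = K·y
y = (KᵀK)⁻¹·Kᵀ·(x' − x̄) = [-1, 5]
z = y + H·x̄ = [-1, 5] + [-2, -2] = [-3, 3]

z = [-3, 3]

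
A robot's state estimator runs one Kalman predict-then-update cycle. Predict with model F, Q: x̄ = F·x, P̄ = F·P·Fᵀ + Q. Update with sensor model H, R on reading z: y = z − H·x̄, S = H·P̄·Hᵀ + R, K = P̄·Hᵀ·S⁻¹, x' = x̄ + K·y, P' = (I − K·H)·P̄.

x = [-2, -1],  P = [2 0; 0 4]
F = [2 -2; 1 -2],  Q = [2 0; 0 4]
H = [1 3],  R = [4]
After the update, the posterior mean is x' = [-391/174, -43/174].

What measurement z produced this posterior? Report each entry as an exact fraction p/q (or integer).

z = [-3]

x̄ = F·x = [-2, 0]
P̄ = F·P·Fᵀ + Q = [26 20; 20 22]
S = H·P̄·Hᵀ + R = [348]
K = P̄·Hᵀ·S⁻¹ = [43/174; 43/174]
x' − x̄ = [-43/174, -43/174] = K·y
y = (KᵀK)⁻¹·Kᵀ·(x' − x̄) = [-1]
z = y + H·x̄ = [-1] + [-2] = [-3]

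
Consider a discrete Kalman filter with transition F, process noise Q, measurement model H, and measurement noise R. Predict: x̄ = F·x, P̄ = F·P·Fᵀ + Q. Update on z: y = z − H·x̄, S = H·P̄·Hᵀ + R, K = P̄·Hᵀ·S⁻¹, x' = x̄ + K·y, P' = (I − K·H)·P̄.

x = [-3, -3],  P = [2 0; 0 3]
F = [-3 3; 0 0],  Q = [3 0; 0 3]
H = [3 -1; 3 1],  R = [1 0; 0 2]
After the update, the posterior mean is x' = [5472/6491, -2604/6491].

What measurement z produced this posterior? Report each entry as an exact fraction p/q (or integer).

x̄ = F·x = [0, 0]
P̄ = F·P·Fᵀ + Q = [48 0; 0 3]
S = H·P̄·Hᵀ + R = [436 429; 429 437]
K = P̄·Hᵀ·S⁻¹ = [1152/6491 1008/6491; -2598/6491 2595/6491]
x' − x̄ = [5472/6491, -2604/6491] = K·y
y = (KᵀK)⁻¹·Kᵀ·(x' − x̄) = [3, 2]
z = y + H·x̄ = [3, 2] + [0, 0] = [3, 2]

z = [3, 2]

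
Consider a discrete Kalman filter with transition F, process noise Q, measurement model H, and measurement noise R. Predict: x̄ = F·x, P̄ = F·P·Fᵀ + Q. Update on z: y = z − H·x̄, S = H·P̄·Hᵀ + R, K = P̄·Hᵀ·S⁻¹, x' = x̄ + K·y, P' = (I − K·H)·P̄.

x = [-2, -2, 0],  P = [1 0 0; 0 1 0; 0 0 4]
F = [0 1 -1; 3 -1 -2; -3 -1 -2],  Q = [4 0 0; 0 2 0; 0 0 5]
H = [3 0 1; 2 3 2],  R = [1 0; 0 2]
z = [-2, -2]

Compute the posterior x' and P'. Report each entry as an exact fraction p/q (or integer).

x̄ = F·x = [-2, -4, 8]
P̄ = F·P·Fᵀ + Q = [9 7 7; 7 28 8; 7 8 31]
y = z − H·x̄ = [-4, -2]
S = H·P̄·Hᵀ + R = [155 259; 259 650]
K = P̄·Hᵀ·S⁻¹ = [2791/11223 -197/11223; -10676/33669 10159/33669; 7900/33669 2032/33669]
x' = x̄ + K·y = [-11072/3741, -37430/11223, 77896/11223]
P' = (I − K·H)·P̄ = [5518/3741 20080/11223 -46871/11223; 20080/11223 94210/33669 -191396/33669; -46871/11223 -191396/33669 429739/33669]

x' = [-11072/3741, -37430/11223, 77896/11223]
P' = [5518/3741 20080/11223 -46871/11223; 20080/11223 94210/33669 -191396/33669; -46871/11223 -191396/33669 429739/33669]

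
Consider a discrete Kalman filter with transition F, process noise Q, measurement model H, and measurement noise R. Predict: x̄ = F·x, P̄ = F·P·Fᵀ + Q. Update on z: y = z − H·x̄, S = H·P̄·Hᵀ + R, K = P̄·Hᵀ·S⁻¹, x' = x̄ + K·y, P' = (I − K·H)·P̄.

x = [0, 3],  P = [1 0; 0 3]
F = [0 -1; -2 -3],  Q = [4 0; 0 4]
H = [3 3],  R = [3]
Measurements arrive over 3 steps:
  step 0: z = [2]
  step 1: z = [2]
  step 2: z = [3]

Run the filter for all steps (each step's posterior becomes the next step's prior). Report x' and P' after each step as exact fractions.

step 0: x' = [65/181, 43/181], P' = [499/181 -483/181; -483/181 527/181]
step 1: x' = [10073/12625, -2079/12625], P' = [29547/12625 -27681/12625; -27681/12625 29963/12625]
step 2: x' = [796617/779725, -41347/779725], P' = [1827399/779725 -1712409/779725; -1712409/779725 1853119/779725]

step 0: x̄ = F·x = [-3, -9]
step 0: P̄ = F·P·Fᵀ + Q = [7 9; 9 35]
step 0: y = z − H·x̄ = [38]
step 0: S = H·P̄·Hᵀ + R = [543]
step 0: K = P̄·Hᵀ·S⁻¹ = [16/181; 44/181]
step 0: x' = x̄ + K·y = [65/181, 43/181]
step 0: P' = (I − K·H)·P̄ = [499/181 -483/181; -483/181 527/181]
step 1: x̄ = F·x = [-43/181, -259/181]
step 1: P̄ = F·P·Fᵀ + Q = [1251/181 615/181; 615/181 1667/181]
step 1: y = z − H·x̄ = [1268/181]
step 1: S = H·P̄·Hᵀ + R = [37875/181]
step 1: K = P̄·Hᵀ·S⁻¹ = [1866/12625; 2282/12625]
step 1: x' = x̄ + K·y = [10073/12625, -2079/12625]
step 1: P' = (I − K·H)·P̄ = [29547/12625 -27681/12625; -27681/12625 29963/12625]
step 2: x̄ = F·x = [2079/12625, -13909/12625]
step 2: P̄ = F·P·Fᵀ + Q = [80463/12625 34527/12625; 34527/12625 106183/12625]
step 2: y = z − H·x̄ = [14673/2525]
step 2: S = H·P̄·Hᵀ + R = [93567/505]
step 2: K = P̄·Hᵀ·S⁻¹ = [22998/155945; 28142/155945]
step 2: x' = x̄ + K·y = [796617/779725, -41347/779725]
step 2: P' = (I − K·H)·P̄ = [1827399/779725 -1712409/779725; -1712409/779725 1853119/779725]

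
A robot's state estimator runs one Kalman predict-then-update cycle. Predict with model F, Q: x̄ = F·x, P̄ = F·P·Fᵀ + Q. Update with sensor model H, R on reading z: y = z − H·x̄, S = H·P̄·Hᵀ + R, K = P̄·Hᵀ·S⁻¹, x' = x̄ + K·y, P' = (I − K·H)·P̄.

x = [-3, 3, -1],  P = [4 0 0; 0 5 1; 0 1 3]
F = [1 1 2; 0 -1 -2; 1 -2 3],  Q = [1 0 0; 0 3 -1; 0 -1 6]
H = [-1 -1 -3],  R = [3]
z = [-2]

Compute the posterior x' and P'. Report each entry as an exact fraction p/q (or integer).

x̄ = F·x = [-2, -1, -12]
P̄ = F·P·Fᵀ + Q = [26 -21 11; -21 24 -8; 11 -8 45]
y = z − H·x̄ = [-41]
S = H·P̄·Hᵀ + R = [434]
K = P̄·Hᵀ·S⁻¹ = [-19/217; 3/62; -69/217]
x' = x̄ + K·y = [345/217, -185/62, 225/217]
P' = (I − K·H)·P̄ = [4920/217 -594/31 -235/217; -594/31 1425/62 -41/31; -235/217 -41/31 243/217]

x' = [345/217, -185/62, 225/217]
P' = [4920/217 -594/31 -235/217; -594/31 1425/62 -41/31; -235/217 -41/31 243/217]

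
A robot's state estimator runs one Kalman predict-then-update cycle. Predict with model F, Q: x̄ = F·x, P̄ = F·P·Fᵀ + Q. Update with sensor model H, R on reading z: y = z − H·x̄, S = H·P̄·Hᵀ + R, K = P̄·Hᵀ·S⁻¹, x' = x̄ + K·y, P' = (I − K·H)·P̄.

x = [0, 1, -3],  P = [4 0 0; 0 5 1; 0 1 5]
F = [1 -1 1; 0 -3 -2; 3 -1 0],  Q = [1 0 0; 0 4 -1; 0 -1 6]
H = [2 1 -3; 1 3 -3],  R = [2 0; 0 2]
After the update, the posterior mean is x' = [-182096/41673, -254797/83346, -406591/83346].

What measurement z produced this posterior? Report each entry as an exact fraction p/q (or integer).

x̄ = F·x = [-4, 3, -1]
P̄ = F·P·Fᵀ + Q = [13 4 16; 4 81 16; 16 16 47]
S = H·P̄·Hᵀ + R = [286 384; 384 807]
K = P̄·Hᵀ·S⁻¹ = [-949/13891 167/41673; -14443/27782 20585/41673; -15161/27782 6845/41673]
x' − x̄ = [-15404/41673, -504835/83346, -323245/83346] = K·y
y = (KᵀK)⁻¹·Kᵀ·(x' − x̄) = [5, -7]
z = y + H·x̄ = [5, -7] + [-2, 8] = [3, 1]

z = [3, 1]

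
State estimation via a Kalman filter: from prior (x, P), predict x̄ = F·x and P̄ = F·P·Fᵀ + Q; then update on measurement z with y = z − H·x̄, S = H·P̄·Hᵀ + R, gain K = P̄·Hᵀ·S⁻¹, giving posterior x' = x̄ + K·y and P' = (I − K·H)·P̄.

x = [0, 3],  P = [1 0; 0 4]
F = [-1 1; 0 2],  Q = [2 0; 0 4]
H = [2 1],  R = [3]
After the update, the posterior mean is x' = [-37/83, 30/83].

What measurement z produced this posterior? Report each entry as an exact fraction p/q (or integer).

z = [-1]

x̄ = F·x = [3, 6]
P̄ = F·P·Fᵀ + Q = [7 8; 8 20]
S = H·P̄·Hᵀ + R = [83]
K = P̄·Hᵀ·S⁻¹ = [22/83; 36/83]
x' − x̄ = [-286/83, -468/83] = K·y
y = (KᵀK)⁻¹·Kᵀ·(x' − x̄) = [-13]
z = y + H·x̄ = [-13] + [12] = [-1]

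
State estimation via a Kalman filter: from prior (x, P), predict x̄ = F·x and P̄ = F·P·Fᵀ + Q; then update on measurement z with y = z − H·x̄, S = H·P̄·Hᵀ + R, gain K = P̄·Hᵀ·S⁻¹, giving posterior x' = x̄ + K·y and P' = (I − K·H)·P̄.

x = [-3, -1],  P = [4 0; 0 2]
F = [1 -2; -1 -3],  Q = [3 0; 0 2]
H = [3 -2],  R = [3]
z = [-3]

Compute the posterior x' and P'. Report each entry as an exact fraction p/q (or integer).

x̄ = F·x = [-1, 6]
P̄ = F·P·Fᵀ + Q = [15 8; 8 24]
y = z − H·x̄ = [12]
S = H·P̄·Hᵀ + R = [138]
K = P̄·Hᵀ·S⁻¹ = [29/138; -4/23]
x' = x̄ + K·y = [35/23, 90/23]
P' = (I − K·H)·P̄ = [1229/138 300/23; 300/23 456/23]

x' = [35/23, 90/23]
P' = [1229/138 300/23; 300/23 456/23]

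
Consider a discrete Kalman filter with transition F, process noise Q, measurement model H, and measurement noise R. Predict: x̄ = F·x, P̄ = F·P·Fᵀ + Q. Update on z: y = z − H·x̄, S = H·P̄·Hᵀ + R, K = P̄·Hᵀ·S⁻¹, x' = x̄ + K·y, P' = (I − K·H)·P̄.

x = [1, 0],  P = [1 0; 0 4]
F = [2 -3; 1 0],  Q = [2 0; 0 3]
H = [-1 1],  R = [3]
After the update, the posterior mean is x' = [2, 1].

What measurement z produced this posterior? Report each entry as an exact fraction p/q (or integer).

x̄ = F·x = [2, 1]
P̄ = F·P·Fᵀ + Q = [42 2; 2 4]
S = H·P̄·Hᵀ + R = [45]
K = P̄·Hᵀ·S⁻¹ = [-8/9; 2/45]
x' − x̄ = [0, 0] = K·y
y = (KᵀK)⁻¹·Kᵀ·(x' − x̄) = [0]
z = y + H·x̄ = [0] + [-1] = [-1]

z = [-1]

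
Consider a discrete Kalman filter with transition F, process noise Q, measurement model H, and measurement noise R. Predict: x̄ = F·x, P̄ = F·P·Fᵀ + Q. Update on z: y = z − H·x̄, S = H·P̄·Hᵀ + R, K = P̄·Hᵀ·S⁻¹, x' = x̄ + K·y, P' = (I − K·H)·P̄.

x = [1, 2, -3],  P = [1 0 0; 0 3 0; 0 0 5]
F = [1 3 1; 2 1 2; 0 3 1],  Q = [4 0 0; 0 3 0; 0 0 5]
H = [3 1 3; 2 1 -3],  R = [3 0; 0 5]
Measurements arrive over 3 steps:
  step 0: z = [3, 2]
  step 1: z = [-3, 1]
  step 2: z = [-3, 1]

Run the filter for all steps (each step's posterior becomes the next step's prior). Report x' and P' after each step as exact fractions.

step 0: x' = [100315/49782, -43683/16594, -1071/8297], P' = [84917/49782 -62761/16594 -7214/24891; -62761/16594 168945/16594 4133/8297; -7214/24891 4133/8297 6587/24891]
step 1: x' = [-5500659203/5762457549, 5980256887/3841638366, -6488634073/11524915098], P' = [4517622916/5762457549 -2520052384/1920819183 -952006010/5762457549; -2520052384/1920819183 4546631915/1280546122 640836643/3841638366; -952006010/5762457549 640836643/3841638366 2856688853/11524915098]
step 2: x' = [227091357609437/984074208671007, -24319290206636/14261945053203, -643209973779689/984074208671007], P' = [768932080023838/984074208671007 -18640904165539/14261945053203 -162827319340690/984074208671007; -18640904165539/14261945053203 16835267600357/4753981684401 2386586717236/14261945053203; -162827319340690/984074208671007 2386586717236/14261945053203 243909421289083/984074208671007]

step 0: x̄ = F·x = [4, -2, 3]
step 0: P̄ = F·P·Fᵀ + Q = [37 21 32; 21 30 19; 32 19 37]
step 0: y = z − H·x̄ = [-16, 5]
step 0: S = H·P̄·Hᵀ + R = [1515 -72; -72 102]
step 0: K = P̄·Hᵀ·S⁻¹ = [1288/8297 4967/49782; 910/8297 3725/16594; 3506/24891 -4358/24891]
step 0: x' = x̄ + K·y = [100315/49782, -43683/16594, -1071/8297]
step 0: P' = (I − K·H)·P̄ = [84917/49782 -62761/16594 -7214/24891; -62761/16594 168945/16594 4133/8297; -7214/24891 4133/8297 6587/24891]
step 1: x̄ = F·x = [-149629/24891, 56729/49782, -133191/16594]
step 1: P̄ = F·P·Fᵀ + Q = [1924484/24891 257290/24891 690700/8297; 257290/24891 279181/49782 187295/16594; 690700/8297 187295/16594 4972387/49782]
step 1: y = z − H·x̄ = [945209/24891, -303575/24891]
step 1: S = H·P̄·Hᵀ + R = [80437556/24891 -15619097/24891; -15619097/24891 4816028/24891]
step 1: K = P̄·Hᵀ·S⁻¹ = [1045564522/5762457549 866221342/5762457549; 73681895/1920819183 163717628/1920819183; 796756738/5762457549 -1045558067/5762457549]
step 1: x' = x̄ + K·y = [-5500659203/5762457549, 5980256887/3841638366, -6488634073/11524915098]
step 1: P' = (I − K·H)·P̄ = [4517622916/5762457549 -2520052384/1920819183 -952006010/5762457549; -2520052384/1920819183 4546631915/1280546122 640836643/3841638366; -952006010/5762457549 640836643/3841638366 2856688853/11524915098]
step 2: x̄ = F·x = [18166179752/5762457549, -17039134297/11524915098, 23666838955/5762457549]
step 2: P̄ = F·P·Fᵀ + Q = [171636964951/5762457549 23271126185/5762457549 167701989305/5762457549; 23271126185/5762457549 55038857609/11524915098 23700049525/5762457549; 167701989305/5762457549 23700049525/5762457549 220146754516/5762457549]
step 2: y = z − H·x̄ = [-268533723239/11524915098, 97900364117/11524915098]
step 2: S = H·P̄·Hᵀ + R = [13742646276809/11524915098 -2621459818247/11524915098; -2621459818247/11524915098 1325321405855/11524915098]
step 2: K = P̄·Hᵀ·S⁻¹ = [177363964875751/984074208671007 148024746129511/984074208671007; 580950152054/14261945053203 1212846863657/14261945053203; 135973596444821/984074208671007 -178541683811869/984074208671007]
step 2: x' = x̄ + K·y = [227091357609437/984074208671007, -24319290206636/14261945053203, -643209973779689/984074208671007]
step 2: P' = (I − K·H)·P̄ = [768932080023838/984074208671007 -18640904165539/14261945053203 -162827319340690/984074208671007; -18640904165539/14261945053203 16835267600357/4753981684401 2386586717236/14261945053203; -162827319340690/984074208671007 2386586717236/14261945053203 243909421289083/984074208671007]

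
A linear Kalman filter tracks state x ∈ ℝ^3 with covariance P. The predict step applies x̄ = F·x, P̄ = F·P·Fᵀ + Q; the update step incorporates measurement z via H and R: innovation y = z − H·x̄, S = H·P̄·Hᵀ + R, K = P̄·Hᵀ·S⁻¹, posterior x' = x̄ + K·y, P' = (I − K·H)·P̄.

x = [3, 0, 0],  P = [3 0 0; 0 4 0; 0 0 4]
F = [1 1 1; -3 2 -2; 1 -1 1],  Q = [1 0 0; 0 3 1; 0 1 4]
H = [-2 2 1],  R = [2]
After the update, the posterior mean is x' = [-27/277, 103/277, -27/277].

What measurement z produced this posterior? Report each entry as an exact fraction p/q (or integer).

x̄ = F·x = [3, -9, 3]
P̄ = F·P·Fᵀ + Q = [12 -9 3; -9 62 -24; 3 -24 15]
S = H·P̄·Hᵀ + R = [277]
K = P̄·Hᵀ·S⁻¹ = [-39/277; 118/277; -39/277]
x' − x̄ = [-858/277, 2596/277, -858/277] = K·y
y = (KᵀK)⁻¹·Kᵀ·(x' − x̄) = [22]
z = y + H·x̄ = [22] + [-21] = [1]

z = [1]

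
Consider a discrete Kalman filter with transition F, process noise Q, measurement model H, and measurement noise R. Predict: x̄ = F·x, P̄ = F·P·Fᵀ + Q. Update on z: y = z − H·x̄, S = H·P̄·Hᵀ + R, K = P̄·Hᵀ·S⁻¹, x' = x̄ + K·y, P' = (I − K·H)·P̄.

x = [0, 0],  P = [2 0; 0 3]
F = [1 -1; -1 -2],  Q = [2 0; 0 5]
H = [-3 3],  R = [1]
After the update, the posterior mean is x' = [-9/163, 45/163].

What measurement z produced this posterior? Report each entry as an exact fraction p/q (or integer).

x̄ = F·x = [0, 0]
P̄ = F·P·Fᵀ + Q = [7 4; 4 19]
S = H·P̄·Hᵀ + R = [163]
K = P̄·Hᵀ·S⁻¹ = [-9/163; 45/163]
x' − x̄ = [-9/163, 45/163] = K·y
y = (KᵀK)⁻¹·Kᵀ·(x' − x̄) = [1]
z = y + H·x̄ = [1] + [0] = [1]

z = [1]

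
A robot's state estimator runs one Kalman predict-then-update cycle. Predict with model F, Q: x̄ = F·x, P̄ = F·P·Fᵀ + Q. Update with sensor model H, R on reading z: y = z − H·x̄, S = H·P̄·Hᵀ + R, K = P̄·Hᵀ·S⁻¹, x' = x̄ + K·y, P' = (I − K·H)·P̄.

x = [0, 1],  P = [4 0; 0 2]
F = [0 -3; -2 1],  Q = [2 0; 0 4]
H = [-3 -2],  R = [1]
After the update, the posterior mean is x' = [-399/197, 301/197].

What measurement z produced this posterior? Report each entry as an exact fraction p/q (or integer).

z = [3]

x̄ = F·x = [-3, 1]
P̄ = F·P·Fᵀ + Q = [20 -6; -6 22]
S = H·P̄·Hᵀ + R = [197]
K = P̄·Hᵀ·S⁻¹ = [-48/197; -26/197]
x' − x̄ = [192/197, 104/197] = K·y
y = (KᵀK)⁻¹·Kᵀ·(x' − x̄) = [-4]
z = y + H·x̄ = [-4] + [7] = [3]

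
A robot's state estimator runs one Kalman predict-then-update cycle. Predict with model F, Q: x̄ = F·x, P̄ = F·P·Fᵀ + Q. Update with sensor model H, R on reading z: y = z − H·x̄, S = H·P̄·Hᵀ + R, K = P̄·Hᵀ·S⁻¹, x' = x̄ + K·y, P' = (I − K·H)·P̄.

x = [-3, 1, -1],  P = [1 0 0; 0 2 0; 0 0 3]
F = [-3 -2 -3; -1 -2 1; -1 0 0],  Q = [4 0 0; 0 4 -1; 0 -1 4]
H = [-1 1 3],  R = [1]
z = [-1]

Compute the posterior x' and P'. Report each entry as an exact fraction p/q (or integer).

x' = [10, 0, 3]
P' = [2855/88 347/44 177/22; 347/44 303/22 -21/11; 177/22 -21/11 37/11]

x̄ = F·x = [10, 0, 3]
P̄ = F·P·Fᵀ + Q = [48 2 3; 2 16 0; 3 0 5]
y = z − H·x̄ = [0]
S = H·P̄·Hᵀ + R = [88]
K = P̄·Hᵀ·S⁻¹ = [-37/88; 7/44; 3/22]
x' = x̄ + K·y = [10, 0, 3]
P' = (I − K·H)·P̄ = [2855/88 347/44 177/22; 347/44 303/22 -21/11; 177/22 -21/11 37/11]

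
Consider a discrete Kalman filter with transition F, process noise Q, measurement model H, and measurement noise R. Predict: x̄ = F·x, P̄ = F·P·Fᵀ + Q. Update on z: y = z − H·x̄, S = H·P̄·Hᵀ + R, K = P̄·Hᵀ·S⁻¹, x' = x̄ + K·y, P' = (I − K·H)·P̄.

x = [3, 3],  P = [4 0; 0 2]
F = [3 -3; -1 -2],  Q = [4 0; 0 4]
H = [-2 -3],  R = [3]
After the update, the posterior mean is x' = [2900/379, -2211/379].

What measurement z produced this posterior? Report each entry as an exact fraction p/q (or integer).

z = [2]

x̄ = F·x = [0, -9]
P̄ = F·P·Fᵀ + Q = [58 0; 0 16]
S = H·P̄·Hᵀ + R = [379]
K = P̄·Hᵀ·S⁻¹ = [-116/379; -48/379]
x' − x̄ = [2900/379, 1200/379] = K·y
y = (KᵀK)⁻¹·Kᵀ·(x' − x̄) = [-25]
z = y + H·x̄ = [-25] + [27] = [2]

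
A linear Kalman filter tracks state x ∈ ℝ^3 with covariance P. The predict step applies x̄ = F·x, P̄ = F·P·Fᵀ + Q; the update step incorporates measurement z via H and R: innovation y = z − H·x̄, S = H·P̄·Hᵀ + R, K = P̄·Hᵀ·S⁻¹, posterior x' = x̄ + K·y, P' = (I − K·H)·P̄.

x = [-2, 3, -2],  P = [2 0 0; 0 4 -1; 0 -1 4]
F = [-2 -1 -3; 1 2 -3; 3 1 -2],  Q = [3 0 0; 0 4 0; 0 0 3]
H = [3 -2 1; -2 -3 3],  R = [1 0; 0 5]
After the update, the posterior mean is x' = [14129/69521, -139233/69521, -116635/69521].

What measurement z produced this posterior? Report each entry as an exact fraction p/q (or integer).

z = [3, 1]

x̄ = F·x = [7, 10, 1]
P̄ = F·P·Fᵀ + Q = [45 27 9; 27 70 45; 9 45 45]
S = H·P̄·Hᵀ + R = [281 -192; -192 626]
K = P̄·Hᵀ·S⁻¹ = [14346/69521 -11592/69521; -16766/69521 -38937/139042; -7362/69521 -4257/69521]
x' − x̄ = [-472518/69521, -834443/69521, -186156/69521] = K·y
y = (KᵀK)⁻¹·Kᵀ·(x' − x̄) = [1, 42]
z = y + H·x̄ = [1, 42] + [2, -41] = [3, 1]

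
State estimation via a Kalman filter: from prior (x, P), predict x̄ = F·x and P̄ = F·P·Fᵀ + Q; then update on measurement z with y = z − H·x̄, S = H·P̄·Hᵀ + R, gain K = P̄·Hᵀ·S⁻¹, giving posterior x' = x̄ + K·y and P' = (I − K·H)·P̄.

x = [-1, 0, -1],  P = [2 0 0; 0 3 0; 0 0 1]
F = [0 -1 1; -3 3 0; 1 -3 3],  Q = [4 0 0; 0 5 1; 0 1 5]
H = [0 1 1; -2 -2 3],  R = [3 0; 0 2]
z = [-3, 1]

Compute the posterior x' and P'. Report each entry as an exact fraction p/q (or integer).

x̄ = F·x = [-1, 3, -4]
P̄ = F·P·Fᵀ + Q = [8 -9 12; -9 50 -32; 12 -32 43]
y = z − H·x̄ = [-2, 17]
S = H·P̄·Hᵀ + R = [32 -9; -9 789]
K = P̄·Hᵀ·S⁻¹ = [903/8389 1243/25167; 4200/8389 -5534/25167; 3400/8389 5507/25167]
x' = x̄ + K·y = [-9454/25167, -43777/25167, -27449/25167]
P' = (I − K·H)·P̄ = [145975/25167 -54011/25167 62138/25167; -54011/25167 46498/25167 -8698/25167; 62138/25167 -8698/25167 39298/25167]

x' = [-9454/25167, -43777/25167, -27449/25167]
P' = [145975/25167 -54011/25167 62138/25167; -54011/25167 46498/25167 -8698/25167; 62138/25167 -8698/25167 39298/25167]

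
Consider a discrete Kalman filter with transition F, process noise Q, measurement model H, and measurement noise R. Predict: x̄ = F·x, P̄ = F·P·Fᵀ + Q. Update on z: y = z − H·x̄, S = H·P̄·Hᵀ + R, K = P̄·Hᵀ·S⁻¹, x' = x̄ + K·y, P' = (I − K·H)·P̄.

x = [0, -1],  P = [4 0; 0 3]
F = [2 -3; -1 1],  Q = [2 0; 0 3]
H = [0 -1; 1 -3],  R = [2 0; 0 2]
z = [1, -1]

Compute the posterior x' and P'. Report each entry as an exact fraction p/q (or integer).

x̄ = F·x = [3, -1]
P̄ = F·P·Fᵀ + Q = [45 -17; -17 10]
y = z − H·x̄ = [0, -7]
S = H·P̄·Hᵀ + R = [12 47; 47 239]
K = P̄·Hᵀ·S⁻¹ = [-449/659 353/659; -181/659 -94/659]
x' = x̄ + K·y = [-494/659, -1/659]
P' = (I − K·H)·P̄ = [3400/659 898/659; 898/659 362/659]

x' = [-494/659, -1/659]
P' = [3400/659 898/659; 898/659 362/659]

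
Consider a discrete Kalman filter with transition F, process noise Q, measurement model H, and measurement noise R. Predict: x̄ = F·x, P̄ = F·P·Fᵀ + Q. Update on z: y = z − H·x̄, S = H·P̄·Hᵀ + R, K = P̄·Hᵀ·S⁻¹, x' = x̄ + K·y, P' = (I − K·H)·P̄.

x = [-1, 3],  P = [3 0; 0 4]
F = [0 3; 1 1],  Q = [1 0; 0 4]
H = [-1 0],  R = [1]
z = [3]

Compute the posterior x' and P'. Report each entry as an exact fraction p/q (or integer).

x' = [-51/19, -34/19]
P' = [37/38 6/19; 6/19 137/19]

x̄ = F·x = [9, 2]
P̄ = F·P·Fᵀ + Q = [37 12; 12 11]
y = z − H·x̄ = [12]
S = H·P̄·Hᵀ + R = [38]
K = P̄·Hᵀ·S⁻¹ = [-37/38; -6/19]
x' = x̄ + K·y = [-51/19, -34/19]
P' = (I − K·H)·P̄ = [37/38 6/19; 6/19 137/19]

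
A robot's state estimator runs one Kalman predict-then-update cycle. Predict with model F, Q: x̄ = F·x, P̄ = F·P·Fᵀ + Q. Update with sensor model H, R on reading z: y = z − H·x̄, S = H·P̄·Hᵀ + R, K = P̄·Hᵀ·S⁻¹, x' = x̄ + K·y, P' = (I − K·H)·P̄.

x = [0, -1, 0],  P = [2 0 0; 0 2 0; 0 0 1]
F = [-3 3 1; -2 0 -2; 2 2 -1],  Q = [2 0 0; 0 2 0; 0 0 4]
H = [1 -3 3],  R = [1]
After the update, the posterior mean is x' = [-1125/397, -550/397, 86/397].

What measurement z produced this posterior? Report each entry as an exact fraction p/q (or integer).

x̄ = F·x = [-3, 0, -2]
P̄ = F·P·Fᵀ + Q = [39 10 -1; 10 14 -6; -1 -6 21]
S = H·P̄·Hᵀ + R = [397]
K = P̄·Hᵀ·S⁻¹ = [6/397; -50/397; 80/397]
x' − x̄ = [66/397, -550/397, 880/397] = K·y
y = (KᵀK)⁻¹·Kᵀ·(x' − x̄) = [11]
z = y + H·x̄ = [11] + [-9] = [2]

z = [2]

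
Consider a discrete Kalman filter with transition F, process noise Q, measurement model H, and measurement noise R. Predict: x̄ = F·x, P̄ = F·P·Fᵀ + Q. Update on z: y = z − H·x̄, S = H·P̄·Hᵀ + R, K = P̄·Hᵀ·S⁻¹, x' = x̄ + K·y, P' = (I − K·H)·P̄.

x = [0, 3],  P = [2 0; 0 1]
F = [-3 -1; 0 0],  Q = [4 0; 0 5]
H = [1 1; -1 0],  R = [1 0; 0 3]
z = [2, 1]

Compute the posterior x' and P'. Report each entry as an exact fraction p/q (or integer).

x̄ = F·x = [-3, 0]
P̄ = F·P·Fᵀ + Q = [23 0; 0 5]
y = z − H·x̄ = [5, -2]
S = H·P̄·Hᵀ + R = [29 -23; -23 26]
K = P̄·Hᵀ·S⁻¹ = [23/75 -46/75; 26/45 23/45]
x' = x̄ + K·y = [-6/25, 28/15]
P' = (I − K·H)·P̄ = [46/25 -23/15; -23/15 19/9]

x' = [-6/25, 28/15]
P' = [46/25 -23/15; -23/15 19/9]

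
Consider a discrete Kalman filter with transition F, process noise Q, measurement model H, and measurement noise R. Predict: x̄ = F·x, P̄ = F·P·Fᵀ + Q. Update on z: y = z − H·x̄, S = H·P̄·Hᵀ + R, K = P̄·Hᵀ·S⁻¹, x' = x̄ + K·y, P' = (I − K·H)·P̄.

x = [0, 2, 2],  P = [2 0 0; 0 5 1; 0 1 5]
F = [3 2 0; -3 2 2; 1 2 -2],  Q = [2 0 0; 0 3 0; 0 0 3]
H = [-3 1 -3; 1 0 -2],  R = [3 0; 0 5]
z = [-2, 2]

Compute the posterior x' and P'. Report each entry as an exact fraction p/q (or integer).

x̄ = F·x = [4, 8, 0]
P̄ = F·P·Fᵀ + Q = [40 6 22; 6 69 -6; 22 -6 37]
y = z − H·x̄ = [2, -2]
S = H·P̄·Hᵀ + R = [1161 186; 186 105]
K = P̄·Hᵀ·S⁻¹ = [-68/327 36/109; 433/9701 896/9701; -3181/29103 -2926/9701]
x' = x̄ + K·y = [956/327, 76682/9701, 11194/29103]
P' = (I − K·H)·P̄ = [424/109 1570/109 122/109; 1570/109 623364/9701 67625/9701; 122/109 67625/9701 12744/9701]

x' = [956/327, 76682/9701, 11194/29103]
P' = [424/109 1570/109 122/109; 1570/109 623364/9701 67625/9701; 122/109 67625/9701 12744/9701]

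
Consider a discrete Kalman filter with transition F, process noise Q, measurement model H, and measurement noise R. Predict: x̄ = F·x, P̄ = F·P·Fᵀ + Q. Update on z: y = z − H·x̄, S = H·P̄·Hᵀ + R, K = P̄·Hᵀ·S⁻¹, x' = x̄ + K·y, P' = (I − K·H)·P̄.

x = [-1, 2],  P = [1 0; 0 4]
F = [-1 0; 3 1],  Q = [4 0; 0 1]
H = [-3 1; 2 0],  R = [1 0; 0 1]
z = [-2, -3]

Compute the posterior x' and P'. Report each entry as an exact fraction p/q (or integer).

x̄ = F·x = [1, -1]
P̄ = F·P·Fᵀ + Q = [5 -3; -3 14]
y = z − H·x̄ = [2, -5]
S = H·P̄·Hᵀ + R = [78 -36; -36 21]
K = P̄·Hᵀ·S⁻¹ = [-1/19 22/57; 89/114 20/19]
x' = x̄ + K·y = [-59/57, -268/57]
P' = (I − K·H)·P̄ = [11/57 10/19; 10/19 269/114]

x' = [-59/57, -268/57]
P' = [11/57 10/19; 10/19 269/114]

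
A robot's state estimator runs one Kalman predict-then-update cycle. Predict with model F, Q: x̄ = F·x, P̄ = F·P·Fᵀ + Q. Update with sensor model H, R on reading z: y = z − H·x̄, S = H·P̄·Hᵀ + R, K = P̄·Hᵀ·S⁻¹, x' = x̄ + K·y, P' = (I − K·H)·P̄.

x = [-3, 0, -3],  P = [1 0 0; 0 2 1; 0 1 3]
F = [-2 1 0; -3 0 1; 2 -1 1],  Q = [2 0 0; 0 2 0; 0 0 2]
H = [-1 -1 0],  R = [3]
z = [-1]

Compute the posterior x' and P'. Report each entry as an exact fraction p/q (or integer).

x' = [23/13, 1/13, -84/13]
P' = [29/13 -14/13 -20/13; -14/13 35/13 11/13; -20/13 11/13 90/13]

x̄ = F·x = [6, 6, -9]
P̄ = F·P·Fᵀ + Q = [8 7 -5; 7 14 -4; -5 -4 9]
y = z − H·x̄ = [11]
S = H·P̄·Hᵀ + R = [39]
K = P̄·Hᵀ·S⁻¹ = [-5/13; -7/13; 3/13]
x' = x̄ + K·y = [23/13, 1/13, -84/13]
P' = (I − K·H)·P̄ = [29/13 -14/13 -20/13; -14/13 35/13 11/13; -20/13 11/13 90/13]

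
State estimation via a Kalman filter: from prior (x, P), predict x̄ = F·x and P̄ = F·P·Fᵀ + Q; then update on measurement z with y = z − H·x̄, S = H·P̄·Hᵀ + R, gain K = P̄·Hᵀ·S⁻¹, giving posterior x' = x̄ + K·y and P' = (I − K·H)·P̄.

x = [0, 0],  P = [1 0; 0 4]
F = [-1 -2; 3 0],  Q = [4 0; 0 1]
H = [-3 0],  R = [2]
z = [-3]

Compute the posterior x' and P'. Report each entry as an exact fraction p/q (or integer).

x' = [189/191, -27/191]
P' = [42/191 -6/191; -6/191 1829/191]

x̄ = F·x = [0, 0]
P̄ = F·P·Fᵀ + Q = [21 -3; -3 10]
y = z − H·x̄ = [-3]
S = H·P̄·Hᵀ + R = [191]
K = P̄·Hᵀ·S⁻¹ = [-63/191; 9/191]
x' = x̄ + K·y = [189/191, -27/191]
P' = (I − K·H)·P̄ = [42/191 -6/191; -6/191 1829/191]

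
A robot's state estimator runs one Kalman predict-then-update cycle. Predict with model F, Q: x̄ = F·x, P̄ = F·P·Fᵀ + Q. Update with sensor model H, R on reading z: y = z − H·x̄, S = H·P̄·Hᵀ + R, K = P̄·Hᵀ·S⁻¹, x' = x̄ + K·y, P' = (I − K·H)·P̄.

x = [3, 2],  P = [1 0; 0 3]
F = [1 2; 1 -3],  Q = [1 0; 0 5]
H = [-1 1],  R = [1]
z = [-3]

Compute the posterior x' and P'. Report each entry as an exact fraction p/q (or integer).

x' = [357/82, 52/41]
P' = [187/82 78/41; 78/41 103/41]

x̄ = F·x = [7, -3]
P̄ = F·P·Fᵀ + Q = [14 -17; -17 33]
y = z − H·x̄ = [7]
S = H·P̄·Hᵀ + R = [82]
K = P̄·Hᵀ·S⁻¹ = [-31/82; 25/41]
x' = x̄ + K·y = [357/82, 52/41]
P' = (I − K·H)·P̄ = [187/82 78/41; 78/41 103/41]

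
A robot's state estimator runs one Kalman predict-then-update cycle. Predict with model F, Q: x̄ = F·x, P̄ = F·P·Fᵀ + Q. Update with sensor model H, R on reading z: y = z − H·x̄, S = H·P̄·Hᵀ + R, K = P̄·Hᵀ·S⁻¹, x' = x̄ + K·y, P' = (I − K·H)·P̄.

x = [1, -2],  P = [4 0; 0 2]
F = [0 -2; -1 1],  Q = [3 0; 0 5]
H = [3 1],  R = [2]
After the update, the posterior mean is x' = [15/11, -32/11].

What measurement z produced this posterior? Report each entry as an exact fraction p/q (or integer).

z = [1]

x̄ = F·x = [4, -3]
P̄ = F·P·Fᵀ + Q = [11 -4; -4 11]
S = H·P̄·Hᵀ + R = [88]
K = P̄·Hᵀ·S⁻¹ = [29/88; -1/88]
x' − x̄ = [-29/11, 1/11] = K·y
y = (KᵀK)⁻¹·Kᵀ·(x' − x̄) = [-8]
z = y + H·x̄ = [-8] + [9] = [1]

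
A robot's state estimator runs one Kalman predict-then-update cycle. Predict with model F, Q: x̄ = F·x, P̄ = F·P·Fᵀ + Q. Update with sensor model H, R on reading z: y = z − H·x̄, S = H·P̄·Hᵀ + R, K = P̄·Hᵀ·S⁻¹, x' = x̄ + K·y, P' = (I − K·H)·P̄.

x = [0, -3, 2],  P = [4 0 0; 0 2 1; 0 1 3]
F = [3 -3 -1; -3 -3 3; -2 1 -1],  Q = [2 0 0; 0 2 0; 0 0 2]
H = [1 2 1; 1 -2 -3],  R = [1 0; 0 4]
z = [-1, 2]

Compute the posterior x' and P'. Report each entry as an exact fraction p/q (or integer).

x' = [-55068/28229, 55603/28229, -77102/28229]
P' = [160624/28229 -143277/28229 136452/28229; -143277/28229 148549/28229 -143437/28229; 136452/28229 -143437/28229 147116/28229]

x̄ = F·x = [7, 15, -5]
P̄ = F·P·Fᵀ + Q = [65 -33 -25; -33 65 15; -25 15 21]
y = z − H·x̄ = [-33, 10]
S = H·P̄·Hᵀ + R = [225 -328; -328 980]
K = P̄·Hᵀ·S⁻¹ = [10522/28229 18911/56458; 10384/28229 -2516/28229; -3306/28229 -9011/56458]
x' = x̄ + K·y = [-55068/28229, 55603/28229, -77102/28229]
P' = (I − K·H)·P̄ = [160624/28229 -143277/28229 136452/28229; -143277/28229 148549/28229 -143437/28229; 136452/28229 -143437/28229 147116/28229]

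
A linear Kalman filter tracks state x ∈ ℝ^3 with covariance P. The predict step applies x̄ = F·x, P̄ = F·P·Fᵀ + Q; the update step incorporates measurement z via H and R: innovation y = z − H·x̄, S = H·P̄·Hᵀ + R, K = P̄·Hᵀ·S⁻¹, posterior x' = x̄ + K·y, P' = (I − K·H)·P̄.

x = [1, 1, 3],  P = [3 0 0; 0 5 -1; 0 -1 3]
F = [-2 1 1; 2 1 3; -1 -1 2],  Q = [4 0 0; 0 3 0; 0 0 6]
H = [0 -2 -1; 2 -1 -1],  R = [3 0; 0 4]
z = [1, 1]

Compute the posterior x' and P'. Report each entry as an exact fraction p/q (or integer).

x' = [-256/19903, 12949/19903, -36768/19903]
P' = [49694/19903 -44874/19903 106566/19903; -44874/19903 111742/19903 -200462/19903; 106566/19903 -200462/19903 413122/19903]

x̄ = F·x = [2, 12, 4]
P̄ = F·P·Fᵀ + Q = [22 -2 6; -2 41 8; 6 8 30]
y = z − H·x̄ = [29, 13]
S = H·P̄·Hᵀ + R = [229 132; 132 163]
K = P̄·Hᵀ·S⁻¹ = [-5606/19903 9424/19903; -7674/19903 -257/19903; -4066/19903 118/19903]
x' = x̄ + K·y = [-256/19903, 12949/19903, -36768/19903]
P' = (I − K·H)·P̄ = [49694/19903 -44874/19903 106566/19903; -44874/19903 111742/19903 -200462/19903; 106566/19903 -200462/19903 413122/19903]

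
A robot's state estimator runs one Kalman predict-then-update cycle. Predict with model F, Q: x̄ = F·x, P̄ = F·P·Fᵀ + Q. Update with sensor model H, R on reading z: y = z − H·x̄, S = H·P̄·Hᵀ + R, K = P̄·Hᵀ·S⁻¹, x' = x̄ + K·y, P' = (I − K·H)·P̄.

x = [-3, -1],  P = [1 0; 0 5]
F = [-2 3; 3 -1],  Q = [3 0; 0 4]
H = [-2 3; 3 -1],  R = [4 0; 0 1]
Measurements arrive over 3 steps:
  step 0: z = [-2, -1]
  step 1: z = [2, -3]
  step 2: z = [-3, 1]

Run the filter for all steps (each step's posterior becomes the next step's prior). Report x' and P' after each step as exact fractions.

step 0: x' = [-25523/27329, -43792/27329], P' = [6643/27329 8826/27329; 8826/27329 19872/27329]
step 1: x' = [-20385239/17825224, -2303863/8912612], P' = [12466397/53475672 2707735/8912612; 2707735/8912612 3055703/4456306]
step 2: x' = [-1993327143/25403109569, -31184264315/25403109569], P' = [23644926191/101612438276 15401019627/50806219138; 15401019627/50806219138 17391074667/25403109569]

step 0: x̄ = F·x = [3, -8]
step 0: P̄ = F·P·Fᵀ + Q = [52 -21; -21 18]
step 0: y = z − H·x̄ = [28, -18]
step 0: S = H·P̄·Hᵀ + R = [626 -597; -597 613]
step 0: K = P̄·Hᵀ·S⁻¹ = [3298/27329 11103/27329; 10491/27329 6606/27329]
step 0: x' = x̄ + K·y = [-25523/27329, -43792/27329]
step 0: P' = (I − K·H)·P̄ = [6643/27329 8826/27329; 8826/27329 19872/27329]
step 1: x̄ = F·x = [-80330/27329, -32777/27329]
step 1: P̄ = F·P·Fᵀ + Q = [181495/27329 -2388/27329; -2388/27329 136019/27329]
step 1: y = z − H·x̄ = [-7671/27329, 126226/27329]
step 1: S = H·P̄·Hᵀ + R = [2088123/27329 -1523295/27329; -1523295/27329 1811131/27329]
step 1: K = P̄·Hᵀ·S⁻¹ = [5951609/53475672 7050927/17825224; 3229687/8912612 2011799/8912612]
step 1: x' = x̄ + K·y = [-20385239/17825224, -2303863/8912612]
step 1: P' = (I − K·H)·P̄ = [12466397/53475672 2707735/8912612; 2707735/8912612 3055703/4456306]
step 2: x̄ = F·x = [6736825/4456306, -56547991/17825224]
step 2: P̄ = F·P·Fᵀ + Q = [43168951/6684459 -507765/4456306; -507765/4456306 88430079/17825224]
step 2: y = z − H·x̄ = [170062901/17825224, -119564667/17825224]
step 2: S = H·P̄·Hᵀ + R = [4056039413/53475672 -978335113/17825224; -978335113/17825224 1154496487/17825224]
step 2: K = P̄·Hᵀ·S⁻¹ = [11279066345/101612438276 40132739319/101612438276; 18386102187/50806219138 11420909547/50806219138]
step 2: x' = x̄ + K·y = [-1993327143/25403109569, -31184264315/25403109569]
step 2: P' = (I − K·H)·P̄ = [23644926191/101612438276 15401019627/50806219138; 15401019627/50806219138 17391074667/25403109569]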